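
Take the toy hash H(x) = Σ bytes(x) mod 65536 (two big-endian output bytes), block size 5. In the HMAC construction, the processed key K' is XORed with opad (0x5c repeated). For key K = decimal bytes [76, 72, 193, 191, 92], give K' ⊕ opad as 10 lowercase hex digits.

Key decimal bytes [76, 72, 193, 191, 92] = 4c 48 c1 bf 5c is exactly B = 5 bytes: K' = 4c 48 c1 bf 5c.
XOR each byte with 0x5c: 4c⊕5c=10, 48⊕5c=14, c1⊕5c=9d, bf⊕5c=e3, 5c⊕5c=00.

10149de300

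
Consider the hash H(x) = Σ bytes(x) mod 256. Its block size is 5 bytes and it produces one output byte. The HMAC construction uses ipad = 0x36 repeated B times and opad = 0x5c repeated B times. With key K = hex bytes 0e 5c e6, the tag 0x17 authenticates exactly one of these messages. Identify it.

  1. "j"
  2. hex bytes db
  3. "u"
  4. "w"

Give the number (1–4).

3

Key hex bytes 0e 5c e6 is 3 bytes ≤ B = 5; zero-pad to 5 bytes: K' = 0e 5c e6 00 00.
K' ⊕ ipad = 38 6a d0 36 36; K' ⊕ opad = 52 00 ba 5c 5c.
m1: inner = H(38 6a d0 36 36 6a) = 48; tag = H(52 00 ba 5c 5c 48) = 0c
m2: inner = H(38 6a d0 36 36 db) = b9; tag = H(52 00 ba 5c 5c b9) = 7d
m3: inner = H(38 6a d0 36 36 75) = 53; tag = H(52 00 ba 5c 5c 53) = 17 ← matches
m4: inner = H(38 6a d0 36 36 77) = 55; tag = H(52 00 ba 5c 5c 55) = 19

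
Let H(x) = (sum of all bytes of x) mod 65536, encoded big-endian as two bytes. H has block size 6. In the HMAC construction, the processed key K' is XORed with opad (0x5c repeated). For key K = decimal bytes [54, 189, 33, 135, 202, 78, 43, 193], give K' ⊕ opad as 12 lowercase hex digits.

5fc35c5c5c5c

Key decimal bytes [54, 189, 33, 135, 202, 78, 43, 193] = 36 bd 21 87 ca 4e 2b c1 is 8 bytes > B = 6, so hash it first: H(key) = 03 9f, then zero-pad to 6 bytes: K' = 03 9f 00 00 00 00.
XOR each byte with 0x5c: 03⊕5c=5f, 9f⊕5c=c3, 00⊕5c=5c, 00⊕5c=5c, 00⊕5c=5c, 00⊕5c=5c.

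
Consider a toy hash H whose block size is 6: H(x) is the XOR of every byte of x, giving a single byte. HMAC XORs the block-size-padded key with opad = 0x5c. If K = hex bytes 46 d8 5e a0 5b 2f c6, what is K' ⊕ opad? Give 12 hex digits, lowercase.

8e5c5c5c5c5c

Key hex bytes 46 d8 5e a0 5b 2f c6 is 7 bytes > B = 6, so hash it first: H(key) = d2, then zero-pad to 6 bytes: K' = d2 00 00 00 00 00.
XOR each byte with 0x5c: d2⊕5c=8e, 00⊕5c=5c, 00⊕5c=5c, 00⊕5c=5c, 00⊕5c=5c, 00⊕5c=5c.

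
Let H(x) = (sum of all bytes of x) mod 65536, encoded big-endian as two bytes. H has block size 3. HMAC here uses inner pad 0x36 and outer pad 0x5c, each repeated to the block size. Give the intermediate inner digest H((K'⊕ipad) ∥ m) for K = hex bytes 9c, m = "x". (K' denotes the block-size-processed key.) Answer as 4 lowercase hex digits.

Key hex bytes 9c is 1 byte ≤ B = 3; zero-pad to 3 bytes: K' = 9c 00 00.
K' ⊕ ipad = aa 36 36.
Inner input = aa 36 36 ∥ 78.
Inner hash: sum = 170+54+54+120 = 398 → 01 8e.

018e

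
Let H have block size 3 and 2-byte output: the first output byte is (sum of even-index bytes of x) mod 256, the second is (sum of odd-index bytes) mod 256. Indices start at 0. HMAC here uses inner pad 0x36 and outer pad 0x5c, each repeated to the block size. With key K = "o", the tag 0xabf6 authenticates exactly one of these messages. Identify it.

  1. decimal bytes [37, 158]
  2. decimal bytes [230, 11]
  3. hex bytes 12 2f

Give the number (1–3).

2

Key "o" = 6f is 1 byte ≤ B = 3; zero-pad to 3 bytes: K' = 6f 00 00.
K' ⊕ ipad = 59 36 36; K' ⊕ opad = 33 5c 5c.
m1: inner = H(59 36 36 25 9e) = 2d 5b; tag = H(33 5c 5c 2d 5b) = ea89
m2: inner = H(59 36 36 e6 0b) = 9a 1c; tag = H(33 5c 5c 9a 1c) = abf6 ← matches
m3: inner = H(59 36 36 12 2f) = be 48; tag = H(33 5c 5c be 48) = d71a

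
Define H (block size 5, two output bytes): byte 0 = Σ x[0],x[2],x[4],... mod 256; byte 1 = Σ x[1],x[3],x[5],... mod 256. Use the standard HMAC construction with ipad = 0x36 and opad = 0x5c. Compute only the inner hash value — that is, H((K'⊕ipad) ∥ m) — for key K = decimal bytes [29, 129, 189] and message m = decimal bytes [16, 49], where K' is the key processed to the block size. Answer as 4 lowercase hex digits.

Key decimal bytes [29, 129, 189] = 1d 81 bd is 3 bytes ≤ B = 5; zero-pad to 5 bytes: K' = 1d 81 bd 00 00.
K' ⊕ ipad = 2b b7 8b 36 36.
Inner input = 2b b7 8b 36 36 ∥ 10 31.
Inner hash: even-index sum = 285 mod 256 = 29; odd-index sum = 253 mod 256 = 253 → 1d fd.

1dfd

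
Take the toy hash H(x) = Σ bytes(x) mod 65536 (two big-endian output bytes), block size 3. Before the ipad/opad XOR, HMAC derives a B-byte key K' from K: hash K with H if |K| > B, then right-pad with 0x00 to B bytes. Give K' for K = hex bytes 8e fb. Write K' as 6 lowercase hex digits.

Key hex bytes 8e fb is 2 bytes ≤ B = 3; zero-pad to 3 bytes: K' = 8e fb 00.

8efb00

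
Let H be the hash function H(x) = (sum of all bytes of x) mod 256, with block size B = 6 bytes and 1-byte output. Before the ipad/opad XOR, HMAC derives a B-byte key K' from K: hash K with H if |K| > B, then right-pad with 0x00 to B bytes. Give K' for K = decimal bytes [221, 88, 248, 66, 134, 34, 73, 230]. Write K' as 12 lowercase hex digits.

|K| = 8 > B = 6, so first hash the key.
H(K): sum = 221+88+248+66+134+34+73+230 = 1094; mod 256 = 70 → 46.
Zero-pad H(K) = 46 to 6 bytes: K' = 46 00 00 00 00 00.

460000000000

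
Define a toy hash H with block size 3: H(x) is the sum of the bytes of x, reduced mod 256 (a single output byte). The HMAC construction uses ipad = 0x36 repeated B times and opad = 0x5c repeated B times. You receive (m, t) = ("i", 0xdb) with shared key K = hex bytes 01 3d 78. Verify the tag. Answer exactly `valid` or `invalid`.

valid

Key hex bytes 01 3d 78 is exactly B = 3 bytes: K' = 01 3d 78.
K' ⊕ ipad = 37 0b 4e; K' ⊕ opad = 5d 61 24.
Inner hash: sum = 55+11+78+105 = 249 → f9.
Outer hash (recomputed tag): sum = 93+97+36+249 = 475; mod 256 = 219 → db.
Recomputed tag = db; claimed = db → match.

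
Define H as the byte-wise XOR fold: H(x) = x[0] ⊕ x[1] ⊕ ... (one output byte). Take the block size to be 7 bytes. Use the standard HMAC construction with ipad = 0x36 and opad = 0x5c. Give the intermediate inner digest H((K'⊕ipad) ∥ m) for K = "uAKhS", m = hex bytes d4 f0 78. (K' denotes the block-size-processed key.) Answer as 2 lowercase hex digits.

Key "uAKhS" = 75 41 4b 68 53 is 5 bytes ≤ B = 7; zero-pad to 7 bytes: K' = 75 41 4b 68 53 00 00.
K' ⊕ ipad = 43 77 7d 5e 65 36 36.
Inner input = 43 77 7d 5e 65 36 36 ∥ d4 f0 78.
Inner hash: XOR 43⊕77⊕7d⊕5e⊕65⊕36⊕36⊕d4⊕f0⊕78 = 2e.

2e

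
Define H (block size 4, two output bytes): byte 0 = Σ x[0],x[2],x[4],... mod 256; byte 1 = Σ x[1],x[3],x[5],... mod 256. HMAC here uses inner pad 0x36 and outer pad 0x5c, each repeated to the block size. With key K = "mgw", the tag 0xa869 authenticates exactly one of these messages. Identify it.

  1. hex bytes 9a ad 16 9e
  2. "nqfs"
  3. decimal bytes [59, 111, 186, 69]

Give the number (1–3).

1

Key "mgw" = 6d 67 77 is 3 bytes ≤ B = 4; zero-pad to 4 bytes: K' = 6d 67 77 00.
K' ⊕ ipad = 5b 51 41 36; K' ⊕ opad = 31 3b 2b 5c.
m1: inner = H(5b 51 41 36 9a ad 16 9e) = 4c d2; tag = H(31 3b 2b 5c 4c d2) = a869 ← matches
m2: inner = H(5b 51 41 36 6e 71 66 73) = 70 6b; tag = H(31 3b 2b 5c 70 6b) = cc02
m3: inner = H(5b 51 41 36 3b 6f ba 45) = 91 3b; tag = H(31 3b 2b 5c 91 3b) = edd2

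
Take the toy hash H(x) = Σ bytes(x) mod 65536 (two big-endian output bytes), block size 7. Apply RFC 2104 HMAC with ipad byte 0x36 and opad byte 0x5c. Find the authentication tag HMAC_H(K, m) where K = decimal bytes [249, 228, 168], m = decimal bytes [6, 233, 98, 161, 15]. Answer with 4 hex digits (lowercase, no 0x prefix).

Key decimal bytes [249, 228, 168] = f9 e4 a8 is 3 bytes ≤ B = 7; zero-pad to 7 bytes: K' = f9 e4 a8 00 00 00 00.
K' ⊕ ipad = cf d2 9e 36 36 36 36.  K' ⊕ opad = a5 b8 f4 5c 5c 5c 5c.
Inner input = (K'⊕ipad) ∥ m = cf d2 9e 36 36 36 36 ∥ 06 e9 62 a1 0f.
Inner hash: sum = 207+210+158+54+54+54+54+6+233+98+161+15 = 1304 → 05 18.
Outer input = (K'⊕opad) ∥ inner = a5 b8 f4 5c 5c 5c 5c ∥ 05 18.
Outer hash (tag): sum = 165+184+244+92+92+92+92+5+24 = 990 → 03 de.

03de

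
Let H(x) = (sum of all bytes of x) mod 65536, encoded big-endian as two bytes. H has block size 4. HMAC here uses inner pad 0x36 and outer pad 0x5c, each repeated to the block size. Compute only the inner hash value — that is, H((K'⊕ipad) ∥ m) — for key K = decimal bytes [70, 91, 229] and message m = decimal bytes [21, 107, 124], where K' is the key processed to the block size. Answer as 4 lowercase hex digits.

Key decimal bytes [70, 91, 229] = 46 5b e5 is 3 bytes ≤ B = 4; zero-pad to 4 bytes: K' = 46 5b e5 00.
K' ⊕ ipad = 70 6d d3 36.
Inner input = 70 6d d3 36 ∥ 15 6b 7c.
Inner hash: sum = 112+109+211+54+21+107+124 = 738 → 02 e2.

02e2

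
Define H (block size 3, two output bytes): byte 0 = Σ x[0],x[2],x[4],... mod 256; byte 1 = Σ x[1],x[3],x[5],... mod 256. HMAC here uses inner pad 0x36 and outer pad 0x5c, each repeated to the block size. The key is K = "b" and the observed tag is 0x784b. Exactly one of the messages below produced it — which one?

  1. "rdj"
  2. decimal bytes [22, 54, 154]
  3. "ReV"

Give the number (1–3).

Key "b" = 62 is 1 byte ≤ B = 3; zero-pad to 3 bytes: K' = 62 00 00.
K' ⊕ ipad = 54 36 36; K' ⊕ opad = 3e 5c 5c.
m1: inner = H(54 36 36 72 64 6a) = ee 12; tag = H(3e 5c 5c ee 12) = ac4a
m2: inner = H(54 36 36 16 36 9a) = c0 e6; tag = H(3e 5c 5c c0 e6) = 801c
m3: inner = H(54 36 36 52 65 56) = ef de; tag = H(3e 5c 5c ef de) = 784b ← matches

3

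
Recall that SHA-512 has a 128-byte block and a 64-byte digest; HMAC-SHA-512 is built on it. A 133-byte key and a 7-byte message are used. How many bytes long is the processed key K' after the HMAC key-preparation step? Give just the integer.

Key is 133 > 128 bytes, so it is hashed to 64 bytes then zero-padded to 128: |K'| = 128.

128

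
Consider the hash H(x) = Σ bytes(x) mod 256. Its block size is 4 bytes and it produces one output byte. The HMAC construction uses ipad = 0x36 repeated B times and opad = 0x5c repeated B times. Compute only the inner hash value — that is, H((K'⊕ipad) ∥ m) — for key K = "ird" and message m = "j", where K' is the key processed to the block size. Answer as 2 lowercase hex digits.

Key "ird" = 69 72 64 is 3 bytes ≤ B = 4; zero-pad to 4 bytes: K' = 69 72 64 00.
K' ⊕ ipad = 5f 44 52 36.
Inner input = 5f 44 52 36 ∥ 6a.
Inner hash: sum = 95+68+82+54+106 = 405; mod 256 = 149 → 95.

95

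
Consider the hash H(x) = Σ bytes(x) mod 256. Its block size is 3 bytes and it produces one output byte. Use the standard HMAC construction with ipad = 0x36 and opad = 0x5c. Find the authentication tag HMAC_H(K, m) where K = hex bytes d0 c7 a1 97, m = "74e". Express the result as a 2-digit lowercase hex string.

Key hex bytes d0 c7 a1 97 is 4 bytes > B = 3, so hash it first: H(key) = cf, then zero-pad to 3 bytes: K' = cf 00 00.
K' ⊕ ipad = f9 36 36.  K' ⊕ opad = 93 5c 5c.
Inner input = (K'⊕ipad) ∥ m = f9 36 36 ∥ 37 34 65.
Inner hash: sum = 249+54+54+55+52+101 = 565; mod 256 = 53 → 35.
Outer input = (K'⊕opad) ∥ inner = 93 5c 5c ∥ 35.
Outer hash (tag): sum = 147+92+92+53 = 384; mod 256 = 128 → 80.

80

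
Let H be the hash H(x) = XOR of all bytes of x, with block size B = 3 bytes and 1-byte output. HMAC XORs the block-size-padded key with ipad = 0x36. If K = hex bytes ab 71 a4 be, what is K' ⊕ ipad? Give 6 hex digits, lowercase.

Key hex bytes ab 71 a4 be is 4 bytes > B = 3, so hash it first: H(key) = c0, then zero-pad to 3 bytes: K' = c0 00 00.
XOR each byte with 0x36: c0⊕36=f6, 00⊕36=36, 00⊕36=36.

f63636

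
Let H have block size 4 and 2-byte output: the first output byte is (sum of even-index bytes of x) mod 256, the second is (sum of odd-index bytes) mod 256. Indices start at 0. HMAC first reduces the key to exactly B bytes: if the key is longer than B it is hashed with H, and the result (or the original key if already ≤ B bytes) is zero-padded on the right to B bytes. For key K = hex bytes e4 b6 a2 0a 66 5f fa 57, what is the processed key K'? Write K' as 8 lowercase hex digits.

e6760000

|K| = 8 > B = 4, so first hash the key.
H(K): even-index sum = 742 mod 256 = 230; odd-index sum = 374 mod 256 = 118 → e6 76.
Zero-pad H(K) = e6 76 to 4 bytes: K' = e6 76 00 00.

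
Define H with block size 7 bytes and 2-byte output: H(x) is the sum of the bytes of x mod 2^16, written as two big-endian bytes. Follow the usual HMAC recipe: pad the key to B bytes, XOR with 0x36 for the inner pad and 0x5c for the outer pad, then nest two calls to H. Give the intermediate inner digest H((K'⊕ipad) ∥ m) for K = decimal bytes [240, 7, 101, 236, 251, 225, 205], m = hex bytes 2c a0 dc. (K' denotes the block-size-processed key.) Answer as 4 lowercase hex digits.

066b

Key decimal bytes [240, 7, 101, 236, 251, 225, 205] = f0 07 65 ec fb e1 cd is exactly B = 7 bytes: K' = f0 07 65 ec fb e1 cd.
K' ⊕ ipad = c6 31 53 da cd d7 fb.
Inner input = c6 31 53 da cd d7 fb ∥ 2c a0 dc.
Inner hash: sum = 198+49+83+218+205+215+251+44+160+220 = 1643 → 06 6b.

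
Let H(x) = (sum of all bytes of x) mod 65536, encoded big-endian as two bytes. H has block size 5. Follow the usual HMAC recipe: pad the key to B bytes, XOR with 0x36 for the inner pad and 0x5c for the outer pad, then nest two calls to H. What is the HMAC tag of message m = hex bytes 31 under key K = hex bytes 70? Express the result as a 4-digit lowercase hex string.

01ec

Key hex bytes 70 is 1 byte ≤ B = 5; zero-pad to 5 bytes: K' = 70 00 00 00 00.
K' ⊕ ipad = 46 36 36 36 36.  K' ⊕ opad = 2c 5c 5c 5c 5c.
Inner input = (K'⊕ipad) ∥ m = 46 36 36 36 36 ∥ 31.
Inner hash: sum = 70+54+54+54+54+49 = 335 → 01 4f.
Outer input = (K'⊕opad) ∥ inner = 2c 5c 5c 5c 5c ∥ 01 4f.
Outer hash (tag): sum = 44+92+92+92+92+1+79 = 492 → 01 ec.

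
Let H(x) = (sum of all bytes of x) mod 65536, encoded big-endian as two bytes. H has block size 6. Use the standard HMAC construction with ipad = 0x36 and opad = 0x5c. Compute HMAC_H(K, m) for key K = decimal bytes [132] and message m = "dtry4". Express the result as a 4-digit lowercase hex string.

Key decimal bytes [132] = 84 is 1 byte ≤ B = 6; zero-pad to 6 bytes: K' = 84 00 00 00 00 00.
K' ⊕ ipad = b2 36 36 36 36 36.  K' ⊕ opad = d8 5c 5c 5c 5c 5c.
Inner input = (K'⊕ipad) ∥ m = b2 36 36 36 36 36 ∥ 64 74 72 79 34.
Inner hash: sum = 178+54+54+54+54+54+100+116+114+121+52 = 951 → 03 b7.
Outer input = (K'⊕opad) ∥ inner = d8 5c 5c 5c 5c 5c ∥ 03 b7.
Outer hash (tag): sum = 216+92+92+92+92+92+3+183 = 862 → 03 5e.

035e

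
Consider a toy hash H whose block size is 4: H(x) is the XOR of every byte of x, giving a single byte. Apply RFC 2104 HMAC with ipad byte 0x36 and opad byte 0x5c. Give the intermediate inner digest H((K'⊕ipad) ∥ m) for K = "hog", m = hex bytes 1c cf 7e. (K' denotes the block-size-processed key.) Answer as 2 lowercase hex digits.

Key "hog" = 68 6f 67 is 3 bytes ≤ B = 4; zero-pad to 4 bytes: K' = 68 6f 67 00.
K' ⊕ ipad = 5e 59 51 36.
Inner input = 5e 59 51 36 ∥ 1c cf 7e.
Inner hash: XOR 5e⊕59⊕51⊕36⊕1c⊕cf⊕7e = cd.

cd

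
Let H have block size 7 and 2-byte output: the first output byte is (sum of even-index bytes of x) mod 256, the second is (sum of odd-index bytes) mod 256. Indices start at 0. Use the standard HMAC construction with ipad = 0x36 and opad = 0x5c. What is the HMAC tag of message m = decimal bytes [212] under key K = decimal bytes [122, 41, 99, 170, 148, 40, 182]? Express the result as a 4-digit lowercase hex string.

c4a2

Key decimal bytes [122, 41, 99, 170, 148, 40, 182] = 7a 29 63 aa 94 28 b6 is exactly B = 7 bytes: K' = 7a 29 63 aa 94 28 b6.
K' ⊕ ipad = 4c 1f 55 9c a2 1e 80.  K' ⊕ opad = 26 75 3f f6 c8 74 ea.
Inner input = (K'⊕ipad) ∥ m = 4c 1f 55 9c a2 1e 80 ∥ d4.
Inner hash: even-index sum = 451 mod 256 = 195; odd-index sum = 429 mod 256 = 173 → c3 ad.
Outer input = (K'⊕opad) ∥ inner = 26 75 3f f6 c8 74 ea ∥ c3 ad.
Outer hash (tag): even-index sum = 708 mod 256 = 196; odd-index sum = 674 mod 256 = 162 → c4 a2.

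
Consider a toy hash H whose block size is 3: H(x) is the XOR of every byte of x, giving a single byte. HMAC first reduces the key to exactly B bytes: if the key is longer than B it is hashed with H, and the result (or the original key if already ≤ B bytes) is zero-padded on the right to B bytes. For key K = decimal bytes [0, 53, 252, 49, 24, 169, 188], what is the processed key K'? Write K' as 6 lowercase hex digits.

f50000

|K| = 7 > B = 3, so first hash the key.
H(K): XOR 00⊕35⊕fc⊕31⊕18⊕a9⊕bc = f5.
Zero-pad H(K) = f5 to 3 bytes: K' = f5 00 00.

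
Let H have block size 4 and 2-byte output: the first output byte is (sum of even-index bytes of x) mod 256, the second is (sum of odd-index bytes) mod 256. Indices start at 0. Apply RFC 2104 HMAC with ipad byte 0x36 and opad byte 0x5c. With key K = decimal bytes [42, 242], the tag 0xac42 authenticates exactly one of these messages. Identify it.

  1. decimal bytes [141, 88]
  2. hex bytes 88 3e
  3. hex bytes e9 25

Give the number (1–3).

Key decimal bytes [42, 242] = 2a f2 is 2 bytes ≤ B = 4; zero-pad to 4 bytes: K' = 2a f2 00 00.
K' ⊕ ipad = 1c c4 36 36; K' ⊕ opad = 76 ae 5c 5c.
m1: inner = H(1c c4 36 36 8d 58) = df 52; tag = H(76 ae 5c 5c df 52) = b15c
m2: inner = H(1c c4 36 36 88 3e) = da 38; tag = H(76 ae 5c 5c da 38) = ac42 ← matches
m3: inner = H(1c c4 36 36 e9 25) = 3b 1f; tag = H(76 ae 5c 5c 3b 1f) = 0d29

2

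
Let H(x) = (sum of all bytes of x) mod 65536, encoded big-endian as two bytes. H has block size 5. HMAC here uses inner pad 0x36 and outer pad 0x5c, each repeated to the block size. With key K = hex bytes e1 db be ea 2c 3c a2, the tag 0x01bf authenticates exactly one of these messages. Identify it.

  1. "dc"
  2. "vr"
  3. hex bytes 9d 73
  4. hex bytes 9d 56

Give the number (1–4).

4

Key hex bytes e1 db be ea 2c 3c a2 is 7 bytes > B = 5, so hash it first: H(key) = 04 6e, then zero-pad to 5 bytes: K' = 04 6e 00 00 00.
K' ⊕ ipad = 32 58 36 36 36; K' ⊕ opad = 58 32 5c 5c 5c.
m1: inner = H(32 58 36 36 36 64 63) = 01 f3; tag = H(58 32 5c 5c 5c 01 f3) = 0292
m2: inner = H(32 58 36 36 36 76 72) = 02 14; tag = H(58 32 5c 5c 5c 02 14) = 01b4
m3: inner = H(32 58 36 36 36 9d 73) = 02 3c; tag = H(58 32 5c 5c 5c 02 3c) = 01dc
m4: inner = H(32 58 36 36 36 9d 56) = 02 1f; tag = H(58 32 5c 5c 5c 02 1f) = 01bf ← matches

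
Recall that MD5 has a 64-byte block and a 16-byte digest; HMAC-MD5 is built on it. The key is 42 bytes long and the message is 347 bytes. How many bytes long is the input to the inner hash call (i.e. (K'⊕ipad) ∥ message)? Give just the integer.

Key is 42 ≤ 64 bytes, zero-padded: |K'| = 64.
Inner input = (K'⊕ipad) ∥ m → 64 + 347 = 411 bytes.

411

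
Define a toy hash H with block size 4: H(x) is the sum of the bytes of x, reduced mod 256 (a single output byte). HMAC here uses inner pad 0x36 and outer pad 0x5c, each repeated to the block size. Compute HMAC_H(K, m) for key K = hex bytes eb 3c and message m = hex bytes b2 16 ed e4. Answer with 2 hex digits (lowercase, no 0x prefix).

bb

Key hex bytes eb 3c is 2 bytes ≤ B = 4; zero-pad to 4 bytes: K' = eb 3c 00 00.
K' ⊕ ipad = dd 0a 36 36.  K' ⊕ opad = b7 60 5c 5c.
Inner input = (K'⊕ipad) ∥ m = dd 0a 36 36 ∥ b2 16 ed e4.
Inner hash: sum = 221+10+54+54+178+22+237+228 = 1004; mod 256 = 236 → ec.
Outer input = (K'⊕opad) ∥ inner = b7 60 5c 5c ∥ ec.
Outer hash (tag): sum = 183+96+92+92+236 = 699; mod 256 = 187 → bb.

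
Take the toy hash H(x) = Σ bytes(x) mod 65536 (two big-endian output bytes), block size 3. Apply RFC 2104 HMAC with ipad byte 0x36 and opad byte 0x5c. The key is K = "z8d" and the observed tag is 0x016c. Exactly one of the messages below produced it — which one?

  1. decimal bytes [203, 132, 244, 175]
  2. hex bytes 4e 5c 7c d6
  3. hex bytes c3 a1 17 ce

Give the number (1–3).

Key "z8d" = 7a 38 64 is exactly B = 3 bytes: K' = 7a 38 64.
K' ⊕ ipad = 4c 0e 52; K' ⊕ opad = 26 64 38.
m1: inner = H(4c 0e 52 cb 84 f4 af) = 03 9e; tag = H(26 64 38 03 9e) = 0163
m2: inner = H(4c 0e 52 4e 5c 7c d6) = 02 a8; tag = H(26 64 38 02 a8) = 016c ← matches
m3: inner = H(4c 0e 52 c3 a1 17 ce) = 02 f5; tag = H(26 64 38 02 f5) = 01b9

2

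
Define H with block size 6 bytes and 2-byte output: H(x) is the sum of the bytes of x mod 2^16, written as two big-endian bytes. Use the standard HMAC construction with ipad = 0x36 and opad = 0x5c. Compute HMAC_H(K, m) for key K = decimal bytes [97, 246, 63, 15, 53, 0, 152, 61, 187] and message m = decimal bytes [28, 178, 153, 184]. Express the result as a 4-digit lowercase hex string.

0290

Key decimal bytes [97, 246, 63, 15, 53, 0, 152, 61, 187] = 61 f6 3f 0f 35 00 98 3d bb is 9 bytes > B = 6, so hash it first: H(key) = 03 6a, then zero-pad to 6 bytes: K' = 03 6a 00 00 00 00.
K' ⊕ ipad = 35 5c 36 36 36 36.  K' ⊕ opad = 5f 36 5c 5c 5c 5c.
Inner input = (K'⊕ipad) ∥ m = 35 5c 36 36 36 36 ∥ 1c b2 99 b8.
Inner hash: sum = 53+92+54+54+54+54+28+178+153+184 = 904 → 03 88.
Outer input = (K'⊕opad) ∥ inner = 5f 36 5c 5c 5c 5c ∥ 03 88.
Outer hash (tag): sum = 95+54+92+92+92+92+3+136 = 656 → 02 90.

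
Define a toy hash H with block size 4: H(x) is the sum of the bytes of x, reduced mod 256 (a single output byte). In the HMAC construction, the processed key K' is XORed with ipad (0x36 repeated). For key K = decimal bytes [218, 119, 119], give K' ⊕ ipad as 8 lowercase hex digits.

ec414136

Key decimal bytes [218, 119, 119] = da 77 77 is 3 bytes ≤ B = 4; zero-pad to 4 bytes: K' = da 77 77 00.
XOR each byte with 0x36: da⊕36=ec, 77⊕36=41, 77⊕36=41, 00⊕36=36.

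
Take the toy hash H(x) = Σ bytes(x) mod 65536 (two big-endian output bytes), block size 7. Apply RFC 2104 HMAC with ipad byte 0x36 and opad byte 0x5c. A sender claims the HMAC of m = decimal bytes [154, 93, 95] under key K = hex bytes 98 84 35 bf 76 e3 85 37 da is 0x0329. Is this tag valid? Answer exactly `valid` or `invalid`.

Key hex bytes 98 84 35 bf 76 e3 85 37 da is 9 bytes > B = 7, so hash it first: H(key) = 04 ff, then zero-pad to 7 bytes: K' = 04 ff 00 00 00 00 00.
K' ⊕ ipad = 32 c9 36 36 36 36 36; K' ⊕ opad = 58 a3 5c 5c 5c 5c 5c.
Inner hash: sum = 50+201+54+54+54+54+54+154+93+95 = 863 → 03 5f.
Outer hash (recomputed tag): sum = 88+163+92+92+92+92+92+3+95 = 809 → 03 29.
Recomputed tag = 0329; claimed = 0329 → match.

valid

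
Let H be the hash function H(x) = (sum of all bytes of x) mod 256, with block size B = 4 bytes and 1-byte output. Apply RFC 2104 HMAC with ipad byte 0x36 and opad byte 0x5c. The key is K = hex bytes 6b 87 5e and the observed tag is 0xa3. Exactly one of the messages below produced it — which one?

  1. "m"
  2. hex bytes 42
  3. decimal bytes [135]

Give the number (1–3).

Key hex bytes 6b 87 5e is 3 bytes ≤ B = 4; zero-pad to 4 bytes: K' = 6b 87 5e 00.
K' ⊕ ipad = 5d b1 68 36; K' ⊕ opad = 37 db 02 5c.
m1: inner = H(5d b1 68 36 6d) = 19; tag = H(37 db 02 5c 19) = 89
m2: inner = H(5d b1 68 36 42) = ee; tag = H(37 db 02 5c ee) = 5e
m3: inner = H(5d b1 68 36 87) = 33; tag = H(37 db 02 5c 33) = a3 ← matches

3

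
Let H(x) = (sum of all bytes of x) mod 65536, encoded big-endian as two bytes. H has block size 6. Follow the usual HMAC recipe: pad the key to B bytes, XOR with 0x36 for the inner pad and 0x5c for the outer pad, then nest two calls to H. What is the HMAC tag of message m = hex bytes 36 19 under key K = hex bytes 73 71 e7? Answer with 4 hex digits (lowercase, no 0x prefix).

Key hex bytes 73 71 e7 is 3 bytes ≤ B = 6; zero-pad to 6 bytes: K' = 73 71 e7 00 00 00.
K' ⊕ ipad = 45 47 d1 36 36 36.  K' ⊕ opad = 2f 2d bb 5c 5c 5c.
Inner input = (K'⊕ipad) ∥ m = 45 47 d1 36 36 36 ∥ 36 19.
Inner hash: sum = 69+71+209+54+54+54+54+25 = 590 → 02 4e.
Outer input = (K'⊕opad) ∥ inner = 2f 2d bb 5c 5c 5c ∥ 02 4e.
Outer hash (tag): sum = 47+45+187+92+92+92+2+78 = 635 → 02 7b.

027b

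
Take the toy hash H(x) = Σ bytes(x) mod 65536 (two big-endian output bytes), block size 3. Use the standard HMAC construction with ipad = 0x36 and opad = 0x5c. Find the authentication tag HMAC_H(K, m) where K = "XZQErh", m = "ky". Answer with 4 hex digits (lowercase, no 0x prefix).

Key "XZQErh" = 58 5a 51 45 72 68 is 6 bytes > B = 3, so hash it first: H(key) = 02 22, then zero-pad to 3 bytes: K' = 02 22 00.
K' ⊕ ipad = 34 14 36.  K' ⊕ opad = 5e 7e 5c.
Inner input = (K'⊕ipad) ∥ m = 34 14 36 ∥ 6b 79.
Inner hash: sum = 52+20+54+107+121 = 354 → 01 62.
Outer input = (K'⊕opad) ∥ inner = 5e 7e 5c ∥ 01 62.
Outer hash (tag): sum = 94+126+92+1+98 = 411 → 01 9b.

019b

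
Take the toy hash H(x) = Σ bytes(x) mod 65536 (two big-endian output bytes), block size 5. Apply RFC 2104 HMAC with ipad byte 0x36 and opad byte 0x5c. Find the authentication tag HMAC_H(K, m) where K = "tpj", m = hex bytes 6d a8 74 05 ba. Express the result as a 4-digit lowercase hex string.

01dd

Key "tpj" = 74 70 6a is 3 bytes ≤ B = 5; zero-pad to 5 bytes: K' = 74 70 6a 00 00.
K' ⊕ ipad = 42 46 5c 36 36.  K' ⊕ opad = 28 2c 36 5c 5c.
Inner input = (K'⊕ipad) ∥ m = 42 46 5c 36 36 ∥ 6d a8 74 05 ba.
Inner hash: sum = 66+70+92+54+54+109+168+116+5+186 = 920 → 03 98.
Outer input = (K'⊕opad) ∥ inner = 28 2c 36 5c 5c ∥ 03 98.
Outer hash (tag): sum = 40+44+54+92+92+3+152 = 477 → 01 dd.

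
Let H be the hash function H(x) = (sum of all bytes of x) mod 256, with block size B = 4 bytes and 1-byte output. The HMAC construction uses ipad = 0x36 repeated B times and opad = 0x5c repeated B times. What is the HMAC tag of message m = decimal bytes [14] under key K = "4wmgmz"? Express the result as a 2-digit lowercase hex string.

4e

Key "4wmgmz" = 34 77 6d 67 6d 7a is 6 bytes > B = 4, so hash it first: H(key) = 66, then zero-pad to 4 bytes: K' = 66 00 00 00.
K' ⊕ ipad = 50 36 36 36.  K' ⊕ opad = 3a 5c 5c 5c.
Inner input = (K'⊕ipad) ∥ m = 50 36 36 36 ∥ 0e.
Inner hash: sum = 80+54+54+54+14 = 256; mod 256 = 0 → 00.
Outer input = (K'⊕opad) ∥ inner = 3a 5c 5c 5c ∥ 00.
Outer hash (tag): sum = 58+92+92+92+0 = 334; mod 256 = 78 → 4e.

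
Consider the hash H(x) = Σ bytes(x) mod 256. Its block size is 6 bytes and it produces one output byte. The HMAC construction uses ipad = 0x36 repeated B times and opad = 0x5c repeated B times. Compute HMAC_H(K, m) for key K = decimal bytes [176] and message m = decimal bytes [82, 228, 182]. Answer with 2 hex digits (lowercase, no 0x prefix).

Key decimal bytes [176] = b0 is 1 byte ≤ B = 6; zero-pad to 6 bytes: K' = b0 00 00 00 00 00.
K' ⊕ ipad = 86 36 36 36 36 36.  K' ⊕ opad = ec 5c 5c 5c 5c 5c.
Inner input = (K'⊕ipad) ∥ m = 86 36 36 36 36 36 ∥ 52 e4 b6.
Inner hash: sum = 134+54+54+54+54+54+82+228+182 = 896; mod 256 = 128 → 80.
Outer input = (K'⊕opad) ∥ inner = ec 5c 5c 5c 5c 5c ∥ 80.
Outer hash (tag): sum = 236+92+92+92+92+92+128 = 824; mod 256 = 56 → 38.

38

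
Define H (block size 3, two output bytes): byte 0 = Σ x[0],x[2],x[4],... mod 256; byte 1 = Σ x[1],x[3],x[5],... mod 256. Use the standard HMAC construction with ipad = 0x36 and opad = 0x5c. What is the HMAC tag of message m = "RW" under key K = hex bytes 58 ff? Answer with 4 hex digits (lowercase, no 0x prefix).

7b9e

Key hex bytes 58 ff is 2 bytes ≤ B = 3; zero-pad to 3 bytes: K' = 58 ff 00.
K' ⊕ ipad = 6e c9 36.  K' ⊕ opad = 04 a3 5c.
Inner input = (K'⊕ipad) ∥ m = 6e c9 36 ∥ 52 57.
Inner hash: even-index sum = 251 mod 256 = 251; odd-index sum = 283 mod 256 = 27 → fb 1b.
Outer input = (K'⊕opad) ∥ inner = 04 a3 5c ∥ fb 1b.
Outer hash (tag): even-index sum = 123 mod 256 = 123; odd-index sum = 414 mod 256 = 158 → 7b 9e.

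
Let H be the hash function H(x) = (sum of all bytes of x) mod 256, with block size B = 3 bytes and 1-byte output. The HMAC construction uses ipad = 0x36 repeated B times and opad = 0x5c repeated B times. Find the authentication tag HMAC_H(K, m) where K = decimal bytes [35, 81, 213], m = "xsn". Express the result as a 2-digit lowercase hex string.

cd

Key decimal bytes [35, 81, 213] = 23 51 d5 is exactly B = 3 bytes: K' = 23 51 d5.
K' ⊕ ipad = 15 67 e3.  K' ⊕ opad = 7f 0d 89.
Inner input = (K'⊕ipad) ∥ m = 15 67 e3 ∥ 78 73 6e.
Inner hash: sum = 21+103+227+120+115+110 = 696; mod 256 = 184 → b8.
Outer input = (K'⊕opad) ∥ inner = 7f 0d 89 ∥ b8.
Outer hash (tag): sum = 127+13+137+184 = 461; mod 256 = 205 → cd.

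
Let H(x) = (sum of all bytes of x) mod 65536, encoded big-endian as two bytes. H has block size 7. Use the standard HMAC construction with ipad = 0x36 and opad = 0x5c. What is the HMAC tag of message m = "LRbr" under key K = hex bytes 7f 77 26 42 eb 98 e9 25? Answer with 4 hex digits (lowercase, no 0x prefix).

Key hex bytes 7f 77 26 42 eb 98 e9 25 is 8 bytes > B = 7, so hash it first: H(key) = 03 ef, then zero-pad to 7 bytes: K' = 03 ef 00 00 00 00 00.
K' ⊕ ipad = 35 d9 36 36 36 36 36.  K' ⊕ opad = 5f b3 5c 5c 5c 5c 5c.
Inner input = (K'⊕ipad) ∥ m = 35 d9 36 36 36 36 36 ∥ 4c 52 62 72.
Inner hash: sum = 53+217+54+54+54+54+54+76+82+98+114 = 910 → 03 8e.
Outer input = (K'⊕opad) ∥ inner = 5f b3 5c 5c 5c 5c 5c ∥ 03 8e.
Outer hash (tag): sum = 95+179+92+92+92+92+92+3+142 = 879 → 03 6f.

036f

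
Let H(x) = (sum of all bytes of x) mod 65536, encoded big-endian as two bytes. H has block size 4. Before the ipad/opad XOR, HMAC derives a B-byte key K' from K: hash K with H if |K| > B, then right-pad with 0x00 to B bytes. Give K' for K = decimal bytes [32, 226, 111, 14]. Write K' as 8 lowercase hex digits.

Key decimal bytes [32, 226, 111, 14] = 20 e2 6f 0e is exactly B = 4 bytes: K' = 20 e2 6f 0e.

20e26f0e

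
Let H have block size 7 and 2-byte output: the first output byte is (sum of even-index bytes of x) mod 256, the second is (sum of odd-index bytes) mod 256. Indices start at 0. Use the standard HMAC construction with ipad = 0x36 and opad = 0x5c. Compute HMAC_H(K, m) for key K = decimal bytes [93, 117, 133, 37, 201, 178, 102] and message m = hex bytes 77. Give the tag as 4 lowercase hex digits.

Key decimal bytes [93, 117, 133, 37, 201, 178, 102] = 5d 75 85 25 c9 b2 66 is exactly B = 7 bytes: K' = 5d 75 85 25 c9 b2 66.
K' ⊕ ipad = 6b 43 b3 13 ff 84 50.  K' ⊕ opad = 01 29 d9 79 95 ee 3a.
Inner input = (K'⊕ipad) ∥ m = 6b 43 b3 13 ff 84 50 ∥ 77.
Inner hash: even-index sum = 621 mod 256 = 109; odd-index sum = 337 mod 256 = 81 → 6d 51.
Outer input = (K'⊕opad) ∥ inner = 01 29 d9 79 95 ee 3a ∥ 6d 51.
Outer hash (tag): even-index sum = 506 mod 256 = 250; odd-index sum = 509 mod 256 = 253 → fa fd.

fafd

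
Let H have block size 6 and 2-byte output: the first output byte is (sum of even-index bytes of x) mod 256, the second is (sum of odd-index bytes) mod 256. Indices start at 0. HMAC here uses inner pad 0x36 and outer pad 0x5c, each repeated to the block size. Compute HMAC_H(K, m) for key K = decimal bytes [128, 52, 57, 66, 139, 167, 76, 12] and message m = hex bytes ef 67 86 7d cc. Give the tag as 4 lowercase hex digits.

d79c

Key decimal bytes [128, 52, 57, 66, 139, 167, 76, 12] = 80 34 39 42 8b a7 4c 0c is 8 bytes > B = 6, so hash it first: H(key) = 90 29, then zero-pad to 6 bytes: K' = 90 29 00 00 00 00.
K' ⊕ ipad = a6 1f 36 36 36 36.  K' ⊕ opad = cc 75 5c 5c 5c 5c.
Inner input = (K'⊕ipad) ∥ m = a6 1f 36 36 36 36 ∥ ef 67 86 7d cc.
Inner hash: even-index sum = 851 mod 256 = 83; odd-index sum = 367 mod 256 = 111 → 53 6f.
Outer input = (K'⊕opad) ∥ inner = cc 75 5c 5c 5c 5c ∥ 53 6f.
Outer hash (tag): even-index sum = 471 mod 256 = 215; odd-index sum = 412 mod 256 = 156 → d7 9c.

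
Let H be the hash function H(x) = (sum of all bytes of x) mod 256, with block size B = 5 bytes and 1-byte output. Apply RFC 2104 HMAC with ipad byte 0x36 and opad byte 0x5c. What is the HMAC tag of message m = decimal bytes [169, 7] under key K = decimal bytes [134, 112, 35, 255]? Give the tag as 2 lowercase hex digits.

3e

Key decimal bytes [134, 112, 35, 255] = 86 70 23 ff is 4 bytes ≤ B = 5; zero-pad to 5 bytes: K' = 86 70 23 ff 00.
K' ⊕ ipad = b0 46 15 c9 36.  K' ⊕ opad = da 2c 7f a3 5c.
Inner input = (K'⊕ipad) ∥ m = b0 46 15 c9 36 ∥ a9 07.
Inner hash: sum = 176+70+21+201+54+169+7 = 698; mod 256 = 186 → ba.
Outer input = (K'⊕opad) ∥ inner = da 2c 7f a3 5c ∥ ba.
Outer hash (tag): sum = 218+44+127+163+92+186 = 830; mod 256 = 62 → 3e.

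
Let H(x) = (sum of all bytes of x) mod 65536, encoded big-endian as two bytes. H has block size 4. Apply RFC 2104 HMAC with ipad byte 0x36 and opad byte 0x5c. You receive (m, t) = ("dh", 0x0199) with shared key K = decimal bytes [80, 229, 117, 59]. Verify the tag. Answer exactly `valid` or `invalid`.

invalid

Key decimal bytes [80, 229, 117, 59] = 50 e5 75 3b is exactly B = 4 bytes: K' = 50 e5 75 3b.
K' ⊕ ipad = 66 d3 43 0d; K' ⊕ opad = 0c b9 29 67.
Inner hash: sum = 102+211+67+13+100+104 = 597 → 02 55.
Outer hash (recomputed tag): sum = 12+185+41+103+2+85 = 428 → 01 ac.
Recomputed tag = 01ac; claimed = 0199 → mismatch.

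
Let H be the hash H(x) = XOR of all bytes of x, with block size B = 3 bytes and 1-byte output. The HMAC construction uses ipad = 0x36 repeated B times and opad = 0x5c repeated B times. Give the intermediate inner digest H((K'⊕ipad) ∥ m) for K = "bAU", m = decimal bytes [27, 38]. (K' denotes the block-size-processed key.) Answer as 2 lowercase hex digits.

7d

Key "bAU" = 62 41 55 is exactly B = 3 bytes: K' = 62 41 55.
K' ⊕ ipad = 54 77 63.
Inner input = 54 77 63 ∥ 1b 26.
Inner hash: XOR 54⊕77⊕63⊕1b⊕26 = 7d.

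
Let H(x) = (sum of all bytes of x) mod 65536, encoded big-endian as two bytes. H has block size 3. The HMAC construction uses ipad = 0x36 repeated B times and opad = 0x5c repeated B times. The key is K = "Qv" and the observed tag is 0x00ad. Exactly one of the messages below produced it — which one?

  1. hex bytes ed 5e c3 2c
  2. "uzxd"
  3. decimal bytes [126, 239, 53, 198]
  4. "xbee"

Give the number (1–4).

Key "Qv" = 51 76 is 2 bytes ≤ B = 3; zero-pad to 3 bytes: K' = 51 76 00.
K' ⊕ ipad = 67 40 36; K' ⊕ opad = 0d 2a 5c.
m1: inner = H(67 40 36 ed 5e c3 2c) = 03 17; tag = H(0d 2a 5c 03 17) = 00ad ← matches
m2: inner = H(67 40 36 75 7a 78 64) = 02 a8; tag = H(0d 2a 5c 02 a8) = 013d
m3: inner = H(67 40 36 7e ef 35 c6) = 03 45; tag = H(0d 2a 5c 03 45) = 00db
m4: inner = H(67 40 36 78 62 65 65) = 02 81; tag = H(0d 2a 5c 02 81) = 0116

1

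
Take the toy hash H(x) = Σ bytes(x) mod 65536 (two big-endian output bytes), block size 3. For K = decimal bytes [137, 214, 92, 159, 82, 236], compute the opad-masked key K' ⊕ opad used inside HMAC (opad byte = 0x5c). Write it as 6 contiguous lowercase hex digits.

5fc45c

Key decimal bytes [137, 214, 92, 159, 82, 236] = 89 d6 5c 9f 52 ec is 6 bytes > B = 3, so hash it first: H(key) = 03 98, then zero-pad to 3 bytes: K' = 03 98 00.
XOR each byte with 0x5c: 03⊕5c=5f, 98⊕5c=c4, 00⊕5c=5c.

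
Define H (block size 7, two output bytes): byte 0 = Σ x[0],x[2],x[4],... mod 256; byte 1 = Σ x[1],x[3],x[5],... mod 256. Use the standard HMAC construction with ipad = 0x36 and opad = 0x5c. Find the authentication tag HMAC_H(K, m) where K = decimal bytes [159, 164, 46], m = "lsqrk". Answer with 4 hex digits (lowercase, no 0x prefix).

Key decimal bytes [159, 164, 46] = 9f a4 2e is 3 bytes ≤ B = 7; zero-pad to 7 bytes: K' = 9f a4 2e 00 00 00 00.
K' ⊕ ipad = a9 92 18 36 36 36 36.  K' ⊕ opad = c3 f8 72 5c 5c 5c 5c.
Inner input = (K'⊕ipad) ∥ m = a9 92 18 36 36 36 36 ∥ 6c 73 71 72 6b.
Inner hash: even-index sum = 530 mod 256 = 18; odd-index sum = 582 mod 256 = 70 → 12 46.
Outer input = (K'⊕opad) ∥ inner = c3 f8 72 5c 5c 5c 5c ∥ 12 46.
Outer hash (tag): even-index sum = 563 mod 256 = 51; odd-index sum = 450 mod 256 = 194 → 33 c2.

33c2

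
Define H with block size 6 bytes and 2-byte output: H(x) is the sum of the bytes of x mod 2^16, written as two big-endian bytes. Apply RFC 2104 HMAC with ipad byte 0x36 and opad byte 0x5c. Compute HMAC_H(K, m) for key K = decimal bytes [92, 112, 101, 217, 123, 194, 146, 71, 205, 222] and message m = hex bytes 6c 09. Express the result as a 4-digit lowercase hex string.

02df

Key decimal bytes [92, 112, 101, 217, 123, 194, 146, 71, 205, 222] = 5c 70 65 d9 7b c2 92 47 cd de is 10 bytes > B = 6, so hash it first: H(key) = 05 cb, then zero-pad to 6 bytes: K' = 05 cb 00 00 00 00.
K' ⊕ ipad = 33 fd 36 36 36 36.  K' ⊕ opad = 59 97 5c 5c 5c 5c.
Inner input = (K'⊕ipad) ∥ m = 33 fd 36 36 36 36 ∥ 6c 09.
Inner hash: sum = 51+253+54+54+54+54+108+9 = 637 → 02 7d.
Outer input = (K'⊕opad) ∥ inner = 59 97 5c 5c 5c 5c ∥ 02 7d.
Outer hash (tag): sum = 89+151+92+92+92+92+2+125 = 735 → 02 df.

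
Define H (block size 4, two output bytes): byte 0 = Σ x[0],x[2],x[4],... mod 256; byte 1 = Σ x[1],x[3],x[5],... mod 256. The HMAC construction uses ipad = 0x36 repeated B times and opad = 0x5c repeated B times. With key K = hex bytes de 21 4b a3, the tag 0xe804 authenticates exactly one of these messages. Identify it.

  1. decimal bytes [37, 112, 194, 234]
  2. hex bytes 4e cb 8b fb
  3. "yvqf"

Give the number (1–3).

3

Key hex bytes de 21 4b a3 is exactly B = 4 bytes: K' = de 21 4b a3.
K' ⊕ ipad = e8 17 7d 95; K' ⊕ opad = 82 7d 17 ff.
m1: inner = H(e8 17 7d 95 25 70 c2 ea) = 4c 06; tag = H(82 7d 17 ff 4c 06) = e582
m2: inner = H(e8 17 7d 95 4e cb 8b fb) = 3e 72; tag = H(82 7d 17 ff 3e 72) = d7ee
m3: inner = H(e8 17 7d 95 79 76 71 66) = 4f 88; tag = H(82 7d 17 ff 4f 88) = e804 ← matches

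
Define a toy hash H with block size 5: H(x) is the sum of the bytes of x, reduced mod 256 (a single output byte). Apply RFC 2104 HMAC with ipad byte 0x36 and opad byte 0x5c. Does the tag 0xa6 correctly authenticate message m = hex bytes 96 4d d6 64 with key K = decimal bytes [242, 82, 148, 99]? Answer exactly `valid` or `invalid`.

Key decimal bytes [242, 82, 148, 99] = f2 52 94 63 is 4 bytes ≤ B = 5; zero-pad to 5 bytes: K' = f2 52 94 63 00.
K' ⊕ ipad = c4 64 a2 55 36; K' ⊕ opad = ae 0e c8 3f 5c.
Inner hash: sum = 196+100+162+85+54+150+77+214+100 = 1138; mod 256 = 114 → 72.
Outer hash (recomputed tag): sum = 174+14+200+63+92+114 = 657; mod 256 = 145 → 91.
Recomputed tag = 91; claimed = a6 → mismatch.

invalid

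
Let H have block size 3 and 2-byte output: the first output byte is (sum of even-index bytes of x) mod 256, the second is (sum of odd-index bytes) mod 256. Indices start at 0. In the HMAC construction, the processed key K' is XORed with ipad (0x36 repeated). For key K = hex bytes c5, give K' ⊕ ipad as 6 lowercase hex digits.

Key hex bytes c5 is 1 byte ≤ B = 3; zero-pad to 3 bytes: K' = c5 00 00.
XOR each byte with 0x36: c5⊕36=f3, 00⊕36=36, 00⊕36=36.

f33636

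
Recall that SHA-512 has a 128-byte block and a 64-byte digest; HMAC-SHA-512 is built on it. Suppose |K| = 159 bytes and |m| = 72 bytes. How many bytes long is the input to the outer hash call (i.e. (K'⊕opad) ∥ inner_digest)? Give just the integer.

Key is 159 > 128 bytes, so it is hashed to 64 bytes then zero-padded to 128: |K'| = 128.
Outer input = (K'⊕opad) ∥ H(inner) → 128 + 64 = 192 bytes.

192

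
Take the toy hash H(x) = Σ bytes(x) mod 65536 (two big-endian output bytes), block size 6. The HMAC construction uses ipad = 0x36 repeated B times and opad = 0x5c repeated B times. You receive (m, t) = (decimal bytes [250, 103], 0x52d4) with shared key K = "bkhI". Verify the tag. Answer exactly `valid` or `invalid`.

Key "bkhI" = 62 6b 68 49 is 4 bytes ≤ B = 6; zero-pad to 6 bytes: K' = 62 6b 68 49 00 00.
K' ⊕ ipad = 54 5d 5e 7f 36 36; K' ⊕ opad = 3e 37 34 15 5c 5c.
Inner hash: sum = 84+93+94+127+54+54+250+103 = 859 → 03 5b.
Outer hash (recomputed tag): sum = 62+55+52+21+92+92+3+91 = 468 → 01 d4.
Recomputed tag = 01d4; claimed = 52d4 → mismatch.

invalid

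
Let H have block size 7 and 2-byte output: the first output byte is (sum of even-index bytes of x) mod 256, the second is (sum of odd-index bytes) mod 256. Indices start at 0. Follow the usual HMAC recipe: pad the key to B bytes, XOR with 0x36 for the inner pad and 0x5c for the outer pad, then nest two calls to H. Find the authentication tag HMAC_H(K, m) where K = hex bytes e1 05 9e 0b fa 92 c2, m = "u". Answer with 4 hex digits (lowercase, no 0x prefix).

Key hex bytes e1 05 9e 0b fa 92 c2 is exactly B = 7 bytes: K' = e1 05 9e 0b fa 92 c2.
K' ⊕ ipad = d7 33 a8 3d cc a4 f4.  K' ⊕ opad = bd 59 c2 57 a6 ce 9e.
Inner input = (K'⊕ipad) ∥ m = d7 33 a8 3d cc a4 f4 ∥ 75.
Inner hash: even-index sum = 831 mod 256 = 63; odd-index sum = 393 mod 256 = 137 → 3f 89.
Outer input = (K'⊕opad) ∥ inner = bd 59 c2 57 a6 ce 9e ∥ 3f 89.
Outer hash (tag): even-index sum = 844 mod 256 = 76; odd-index sum = 445 mod 256 = 189 → 4c bd.

4cbd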